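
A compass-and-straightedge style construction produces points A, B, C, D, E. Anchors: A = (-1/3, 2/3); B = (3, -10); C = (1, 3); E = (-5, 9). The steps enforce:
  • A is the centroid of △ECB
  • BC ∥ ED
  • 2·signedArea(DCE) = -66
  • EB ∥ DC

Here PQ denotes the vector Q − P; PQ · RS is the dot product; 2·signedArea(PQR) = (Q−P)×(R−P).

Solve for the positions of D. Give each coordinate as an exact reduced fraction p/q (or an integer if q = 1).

1. D_x = -7  [EB ∥ DC ∩ BC ∥ ED]
2. D_y = 22  [EB ∥ DC ∩ BC ∥ ED]
   → D = (-7, 22)

D = (-7, 22)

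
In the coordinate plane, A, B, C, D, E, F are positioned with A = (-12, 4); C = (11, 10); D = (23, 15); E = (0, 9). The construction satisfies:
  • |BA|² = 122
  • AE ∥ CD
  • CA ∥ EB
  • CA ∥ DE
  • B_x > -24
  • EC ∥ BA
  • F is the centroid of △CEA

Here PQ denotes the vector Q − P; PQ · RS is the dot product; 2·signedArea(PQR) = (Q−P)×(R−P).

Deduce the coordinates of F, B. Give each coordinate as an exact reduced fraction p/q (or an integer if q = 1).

B = (-23, 3)
F = (-1/3, 23/3)

1. F_x = -1/3  [F is the centroid of △CEA]
2. F_y = 23/3  [F is the centroid of △CEA]
   → F = (-1/3, 23/3)
3. B_x = -23  [EC ∥ BA ∩ CA ∥ EB]
4. B_y = 3  [EC ∥ BA ∩ CA ∥ EB]
   → B = (-23, 3)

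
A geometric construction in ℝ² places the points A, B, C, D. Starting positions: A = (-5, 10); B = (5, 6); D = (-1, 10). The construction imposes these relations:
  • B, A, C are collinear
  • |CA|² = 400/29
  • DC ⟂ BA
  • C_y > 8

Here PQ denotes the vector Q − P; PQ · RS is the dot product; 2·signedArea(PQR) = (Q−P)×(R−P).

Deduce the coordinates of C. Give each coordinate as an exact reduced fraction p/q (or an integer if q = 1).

C = (-45/29, 250/29)

1. C_x = -45/29  [B, A, C are collinear ∩ DC ⟂ BA]
2. C_y = 250/29  [B, A, C are collinear ∩ DC ⟂ BA]
   → C = (-45/29, 250/29)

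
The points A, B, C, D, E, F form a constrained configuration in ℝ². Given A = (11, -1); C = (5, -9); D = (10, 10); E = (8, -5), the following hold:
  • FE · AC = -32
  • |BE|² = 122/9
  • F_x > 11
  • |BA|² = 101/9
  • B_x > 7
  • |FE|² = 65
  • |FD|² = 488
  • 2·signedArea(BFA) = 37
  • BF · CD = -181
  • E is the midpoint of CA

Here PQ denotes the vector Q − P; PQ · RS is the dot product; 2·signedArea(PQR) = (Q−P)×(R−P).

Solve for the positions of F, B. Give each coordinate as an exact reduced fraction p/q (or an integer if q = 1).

1. F_x = 12  [line 6·x + 8·y + 24 = 0 ∩ |FE|² = 65]
2. F_y = -12  [line 6·x + 8·y + 24 = 0 ∩ |FE|² = 65]
   → F = (12, -12)
3. B_x = 23/3  [BF · CD = -181 ∩ 2·signedArea(BFA) = 37]
4. B_y = -4/3  [BF · CD = -181 ∩ 2·signedArea(BFA) = 37]
   → B = (23/3, -4/3)

B = (23/3, -4/3)
F = (12, -12)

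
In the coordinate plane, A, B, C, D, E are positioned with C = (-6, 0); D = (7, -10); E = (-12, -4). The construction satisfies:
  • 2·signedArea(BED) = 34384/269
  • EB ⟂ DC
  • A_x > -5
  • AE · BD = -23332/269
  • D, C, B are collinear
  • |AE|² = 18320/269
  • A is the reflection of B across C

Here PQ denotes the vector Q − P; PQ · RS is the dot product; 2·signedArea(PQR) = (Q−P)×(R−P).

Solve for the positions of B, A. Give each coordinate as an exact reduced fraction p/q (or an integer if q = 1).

1. B_x = -2108/269  [D, C, B are collinear ∩ EB ⟂ DC]
2. B_y = 380/269  [D, C, B are collinear ∩ EB ⟂ DC]
   → B = (-2108/269, 380/269)
3. A_x = -1120/269  [A is the reflection of B across C]
4. A_y = -380/269  [A is the reflection of B across C]
   → A = (-1120/269, -380/269)

A = (-1120/269, -380/269)
B = (-2108/269, 380/269)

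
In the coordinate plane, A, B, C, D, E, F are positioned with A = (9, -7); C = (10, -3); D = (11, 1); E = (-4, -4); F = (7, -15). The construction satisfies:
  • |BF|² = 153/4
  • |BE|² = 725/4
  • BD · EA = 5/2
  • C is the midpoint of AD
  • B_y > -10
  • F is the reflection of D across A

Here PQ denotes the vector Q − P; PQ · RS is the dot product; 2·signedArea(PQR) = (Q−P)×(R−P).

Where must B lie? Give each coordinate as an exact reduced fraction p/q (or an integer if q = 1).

1. B_x = 17/2  [line -13·x + 3·y + 275/2 = 0 ∩ |BF|² = 153/4]
2. B_y = -9  [line -13·x + 3·y + 275/2 = 0 ∩ |BF|² = 153/4]
   → B = (17/2, -9)

B = (17/2, -9)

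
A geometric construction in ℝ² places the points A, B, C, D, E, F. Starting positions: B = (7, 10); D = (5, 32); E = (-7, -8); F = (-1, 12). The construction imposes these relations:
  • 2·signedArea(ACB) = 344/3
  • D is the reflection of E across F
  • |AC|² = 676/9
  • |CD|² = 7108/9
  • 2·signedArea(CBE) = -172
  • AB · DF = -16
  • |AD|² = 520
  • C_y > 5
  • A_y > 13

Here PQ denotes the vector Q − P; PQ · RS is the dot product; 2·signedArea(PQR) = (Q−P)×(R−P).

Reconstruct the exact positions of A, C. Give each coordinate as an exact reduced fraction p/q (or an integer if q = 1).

1. A_x = -9  [line 6·x + 20·y + -226 = 0 ∩ |AD|² = 520]
2. A_y = 14  [line 6·x + 20·y + -226 = 0 ∩ |AD|² = 520]
   → A = (-9, 14)
3. C_x = -17/3  [2·signedArea(ACB) = 344/3 ∩ 2·signedArea(CBE) = -172]
4. C_y = 6  [2·signedArea(ACB) = 344/3 ∩ 2·signedArea(CBE) = -172]
   → C = (-17/3, 6)

A = (-9, 14)
C = (-17/3, 6)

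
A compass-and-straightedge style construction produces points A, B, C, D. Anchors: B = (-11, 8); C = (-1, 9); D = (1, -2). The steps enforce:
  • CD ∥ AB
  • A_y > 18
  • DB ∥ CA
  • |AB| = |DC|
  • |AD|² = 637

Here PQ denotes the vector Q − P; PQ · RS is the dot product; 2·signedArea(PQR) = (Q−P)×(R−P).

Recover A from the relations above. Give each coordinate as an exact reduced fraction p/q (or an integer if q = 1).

A = (-13, 19)

1. A_x = -13  [CD ∥ AB ∩ DB ∥ CA]
2. A_y = 19  [CD ∥ AB ∩ DB ∥ CA]
   → A = (-13, 19)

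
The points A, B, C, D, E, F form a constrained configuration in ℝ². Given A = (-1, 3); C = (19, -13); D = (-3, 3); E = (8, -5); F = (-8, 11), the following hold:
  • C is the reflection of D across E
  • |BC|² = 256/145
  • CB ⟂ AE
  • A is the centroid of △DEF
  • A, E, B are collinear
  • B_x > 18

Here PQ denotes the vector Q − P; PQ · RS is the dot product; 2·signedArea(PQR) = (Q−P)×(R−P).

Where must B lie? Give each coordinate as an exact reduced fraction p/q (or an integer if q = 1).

B = (2627/145, -2029/145)

1. B_x = 2627/145  [A, E, B are collinear ∩ CB ⟂ AE]
2. B_y = -2029/145  [A, E, B are collinear ∩ CB ⟂ AE]
   → B = (2627/145, -2029/145)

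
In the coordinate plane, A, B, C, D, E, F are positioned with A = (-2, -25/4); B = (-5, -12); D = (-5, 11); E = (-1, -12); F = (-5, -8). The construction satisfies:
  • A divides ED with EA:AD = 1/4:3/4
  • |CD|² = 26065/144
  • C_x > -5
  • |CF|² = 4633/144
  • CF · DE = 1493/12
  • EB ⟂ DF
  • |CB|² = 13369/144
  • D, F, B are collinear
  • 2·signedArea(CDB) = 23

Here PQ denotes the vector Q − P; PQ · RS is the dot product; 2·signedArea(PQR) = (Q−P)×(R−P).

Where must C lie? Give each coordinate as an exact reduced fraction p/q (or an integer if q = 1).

1. C_x = -4  [CF · DE = 1493/12 ∩ 2·signedArea(CDB) = 23]
2. C_y = -29/12  [CF · DE = 1493/12 ∩ 2·signedArea(CDB) = 23]
   → C = (-4, -29/12)

C = (-4, -29/12)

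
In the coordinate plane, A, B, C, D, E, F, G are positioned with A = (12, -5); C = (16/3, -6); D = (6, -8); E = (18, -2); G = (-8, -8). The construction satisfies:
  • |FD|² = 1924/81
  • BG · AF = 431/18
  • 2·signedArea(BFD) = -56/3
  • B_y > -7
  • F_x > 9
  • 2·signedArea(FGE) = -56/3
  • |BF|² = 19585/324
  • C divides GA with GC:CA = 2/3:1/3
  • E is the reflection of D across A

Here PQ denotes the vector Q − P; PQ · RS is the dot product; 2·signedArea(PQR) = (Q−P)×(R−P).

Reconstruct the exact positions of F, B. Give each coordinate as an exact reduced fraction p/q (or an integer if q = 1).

B = (2, -13/2)
F = (86/9, -14/3)

1. F_x = 86/9  [line -6·x + 26·y + 536/3 = 0 ∩ |FD|² = 1924/81]
2. F_y = -14/3  [line -6·x + 26·y + 536/3 = 0 ∩ |FD|² = 1924/81]
   → F = (86/9, -14/3)
3. B_x = 2  [2·signedArea(BFD) = -56/3 ∩ BG · AF = 431/18]
4. B_y = -13/2  [2·signedArea(BFD) = -56/3 ∩ BG · AF = 431/18]
   → B = (2, -13/2)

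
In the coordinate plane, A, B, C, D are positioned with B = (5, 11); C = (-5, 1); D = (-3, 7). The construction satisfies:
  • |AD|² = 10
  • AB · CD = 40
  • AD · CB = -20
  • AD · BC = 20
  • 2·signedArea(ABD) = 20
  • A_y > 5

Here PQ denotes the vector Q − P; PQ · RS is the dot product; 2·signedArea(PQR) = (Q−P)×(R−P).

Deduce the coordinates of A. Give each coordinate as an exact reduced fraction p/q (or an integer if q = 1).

A = (0, 6)

1. A_x = 0  [AD · BC = 20 ∩ AB · CD = 40]
2. A_y = 6  [AD · BC = 20 ∩ AB · CD = 40]
   → A = (0, 6)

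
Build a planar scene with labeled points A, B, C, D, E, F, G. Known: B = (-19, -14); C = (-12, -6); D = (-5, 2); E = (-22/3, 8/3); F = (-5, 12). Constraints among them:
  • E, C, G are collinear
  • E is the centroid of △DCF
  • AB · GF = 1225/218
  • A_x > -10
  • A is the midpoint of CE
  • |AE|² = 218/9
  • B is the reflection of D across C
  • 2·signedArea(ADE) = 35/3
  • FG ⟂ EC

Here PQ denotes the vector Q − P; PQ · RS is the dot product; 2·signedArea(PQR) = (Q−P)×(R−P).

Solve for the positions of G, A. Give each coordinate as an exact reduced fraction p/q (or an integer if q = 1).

A = (-29/3, -5/3)
G = (-635/218, 2371/218)

1. G_x = -635/218  [E, C, G are collinear ∩ FG ⟂ EC]
2. G_y = 2371/218  [E, C, G are collinear ∩ FG ⟂ EC]
   → G = (-635/218, 2371/218)
3. A_x = -29/3  [A is the midpoint of CE]
4. A_y = -5/3  [A is the midpoint of CE]
   → A = (-29/3, -5/3)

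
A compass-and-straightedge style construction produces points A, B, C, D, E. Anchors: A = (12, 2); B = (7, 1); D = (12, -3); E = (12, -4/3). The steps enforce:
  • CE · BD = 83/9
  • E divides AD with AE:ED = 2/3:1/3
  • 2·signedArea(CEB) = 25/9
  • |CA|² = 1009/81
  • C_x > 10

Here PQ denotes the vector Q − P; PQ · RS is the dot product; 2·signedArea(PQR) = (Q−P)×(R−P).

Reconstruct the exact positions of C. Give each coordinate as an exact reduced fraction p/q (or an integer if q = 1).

C = (31/3, -10/9)

1. C_x = 31/3  [2·signedArea(CEB) = 25/9 ∩ CE · BD = 83/9]
2. C_y = -10/9  [2·signedArea(CEB) = 25/9 ∩ CE · BD = 83/9]
   → C = (31/3, -10/9)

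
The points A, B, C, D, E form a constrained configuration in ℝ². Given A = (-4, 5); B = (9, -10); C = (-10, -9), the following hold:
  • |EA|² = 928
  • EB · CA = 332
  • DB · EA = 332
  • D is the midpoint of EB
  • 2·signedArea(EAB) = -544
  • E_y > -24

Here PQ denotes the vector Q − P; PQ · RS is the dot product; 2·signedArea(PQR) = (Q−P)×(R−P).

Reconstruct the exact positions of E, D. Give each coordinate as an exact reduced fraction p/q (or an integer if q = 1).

D = (-7/2, -33/2)
E = (-16, -23)

1. E_x = -16  [EB · CA = 332 ∩ 2·signedArea(EAB) = -544]
2. E_y = -23  [EB · CA = 332 ∩ 2·signedArea(EAB) = -544]
   → E = (-16, -23)
3. D_x = -7/2  [D is the midpoint of EB]
4. D_y = -33/2  [D is the midpoint of EB]
   → D = (-7/2, -33/2)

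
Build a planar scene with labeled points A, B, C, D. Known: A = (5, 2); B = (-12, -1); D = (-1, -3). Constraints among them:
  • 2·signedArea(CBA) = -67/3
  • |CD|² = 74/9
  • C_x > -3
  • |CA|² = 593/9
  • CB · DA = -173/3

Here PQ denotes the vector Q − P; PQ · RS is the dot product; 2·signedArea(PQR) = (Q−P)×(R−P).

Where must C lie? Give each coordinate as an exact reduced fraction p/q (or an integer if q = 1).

C = (-8/3, -2/3)

1. C_x = -8/3  [2·signedArea(CBA) = -67/3 ∩ CB · DA = -173/3]
2. C_y = -2/3  [2·signedArea(CBA) = -67/3 ∩ CB · DA = -173/3]
   → C = (-8/3, -2/3)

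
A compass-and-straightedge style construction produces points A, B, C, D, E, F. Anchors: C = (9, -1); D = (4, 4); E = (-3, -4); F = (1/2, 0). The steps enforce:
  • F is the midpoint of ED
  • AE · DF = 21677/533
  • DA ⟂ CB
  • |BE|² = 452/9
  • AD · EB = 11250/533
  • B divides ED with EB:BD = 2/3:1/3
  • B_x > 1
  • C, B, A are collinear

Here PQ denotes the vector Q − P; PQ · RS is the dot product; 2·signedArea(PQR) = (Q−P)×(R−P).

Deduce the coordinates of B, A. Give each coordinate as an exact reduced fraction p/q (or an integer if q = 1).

1. B_x = 5/3  [B divides ED with EB:BD = 2/3:1/3]
2. B_y = 4/3  [B divides ED with EB:BD = 2/3:1/3]
   → B = (5/3, 4/3)
3. A_x = 1607/533  [C, B, A are collinear ∩ DA ⟂ CB]
4. A_y = 482/533  [C, B, A are collinear ∩ DA ⟂ CB]
   → A = (1607/533, 482/533)

A = (1607/533, 482/533)
B = (5/3, 4/3)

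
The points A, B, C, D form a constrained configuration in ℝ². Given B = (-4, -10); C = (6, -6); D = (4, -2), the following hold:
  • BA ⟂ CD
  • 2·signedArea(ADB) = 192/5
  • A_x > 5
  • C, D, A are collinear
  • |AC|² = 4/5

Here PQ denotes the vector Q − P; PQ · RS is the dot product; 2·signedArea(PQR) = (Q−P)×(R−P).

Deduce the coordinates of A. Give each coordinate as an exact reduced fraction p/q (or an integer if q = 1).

A = (28/5, -26/5)

1. A_x = 28/5  [C, D, A are collinear ∩ BA ⟂ CD]
2. A_y = -26/5  [C, D, A are collinear ∩ BA ⟂ CD]
   → A = (28/5, -26/5)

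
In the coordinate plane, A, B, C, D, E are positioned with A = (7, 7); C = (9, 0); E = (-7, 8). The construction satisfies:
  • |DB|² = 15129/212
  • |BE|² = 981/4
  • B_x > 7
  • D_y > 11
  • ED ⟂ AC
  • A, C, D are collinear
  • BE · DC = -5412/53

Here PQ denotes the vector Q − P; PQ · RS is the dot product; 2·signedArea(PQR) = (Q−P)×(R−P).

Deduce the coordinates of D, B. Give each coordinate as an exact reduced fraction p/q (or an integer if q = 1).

1. D_x = 301/53  [A, C, D are collinear ∩ ED ⟂ AC]
2. D_y = 616/53  [A, C, D are collinear ∩ ED ⟂ AC]
   → D = (301/53, 616/53)
3. B_x = 8  [line -176/53·x + 616/53·y + -748/53 = 0 ∩ |BE|² = 981/4]
4. B_y = 7/2  [line -176/53·x + 616/53·y + -748/53 = 0 ∩ |BE|² = 981/4]
   → B = (8, 7/2)

B = (8, 7/2)
D = (301/53, 616/53)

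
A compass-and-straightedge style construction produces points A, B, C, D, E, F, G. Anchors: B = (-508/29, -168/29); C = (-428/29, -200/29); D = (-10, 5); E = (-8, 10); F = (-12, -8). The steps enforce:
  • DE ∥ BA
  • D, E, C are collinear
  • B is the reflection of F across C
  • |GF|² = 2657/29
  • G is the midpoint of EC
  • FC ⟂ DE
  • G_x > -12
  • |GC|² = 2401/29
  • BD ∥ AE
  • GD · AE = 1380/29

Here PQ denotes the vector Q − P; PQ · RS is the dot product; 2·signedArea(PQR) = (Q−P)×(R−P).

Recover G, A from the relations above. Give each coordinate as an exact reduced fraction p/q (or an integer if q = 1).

A = (-450/29, -23/29)
G = (-330/29, 45/29)

1. G_x = -330/29  [G is the midpoint of EC]
2. G_y = 45/29  [G is the midpoint of EC]
   → G = (-330/29, 45/29)
3. A_x = -450/29  [BD ∥ AE ∩ DE ∥ BA]
4. A_y = -23/29  [BD ∥ AE ∩ DE ∥ BA]
   → A = (-450/29, -23/29)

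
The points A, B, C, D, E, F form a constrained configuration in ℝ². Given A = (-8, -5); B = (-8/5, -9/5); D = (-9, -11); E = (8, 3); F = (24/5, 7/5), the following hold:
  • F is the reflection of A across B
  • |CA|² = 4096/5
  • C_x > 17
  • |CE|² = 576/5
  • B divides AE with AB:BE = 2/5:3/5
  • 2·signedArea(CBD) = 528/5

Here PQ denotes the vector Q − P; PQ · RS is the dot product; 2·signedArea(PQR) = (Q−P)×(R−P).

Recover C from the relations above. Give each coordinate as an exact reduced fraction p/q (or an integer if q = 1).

1. C_x = 88/5  [line 46/5·x + -37/5·y + -521/5 = 0 ∩ |CE|² = 576/5]
2. C_y = 39/5  [line 46/5·x + -37/5·y + -521/5 = 0 ∩ |CE|² = 576/5]
   → C = (88/5, 39/5)

C = (88/5, 39/5)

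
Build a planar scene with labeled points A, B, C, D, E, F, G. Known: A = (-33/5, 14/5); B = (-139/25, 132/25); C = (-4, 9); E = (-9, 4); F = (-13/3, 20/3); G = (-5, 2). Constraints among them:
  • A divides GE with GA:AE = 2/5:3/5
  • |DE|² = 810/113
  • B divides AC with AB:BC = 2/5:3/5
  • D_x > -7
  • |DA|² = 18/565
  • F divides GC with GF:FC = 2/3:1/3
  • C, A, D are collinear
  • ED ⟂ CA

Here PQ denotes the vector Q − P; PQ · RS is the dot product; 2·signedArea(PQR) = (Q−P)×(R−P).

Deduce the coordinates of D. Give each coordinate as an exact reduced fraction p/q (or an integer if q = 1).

D = (-738/113, 335/113)

1. D_x = -738/113  [C, A, D are collinear ∩ ED ⟂ CA]
2. D_y = 335/113  [C, A, D are collinear ∩ ED ⟂ CA]
   → D = (-738/113, 335/113)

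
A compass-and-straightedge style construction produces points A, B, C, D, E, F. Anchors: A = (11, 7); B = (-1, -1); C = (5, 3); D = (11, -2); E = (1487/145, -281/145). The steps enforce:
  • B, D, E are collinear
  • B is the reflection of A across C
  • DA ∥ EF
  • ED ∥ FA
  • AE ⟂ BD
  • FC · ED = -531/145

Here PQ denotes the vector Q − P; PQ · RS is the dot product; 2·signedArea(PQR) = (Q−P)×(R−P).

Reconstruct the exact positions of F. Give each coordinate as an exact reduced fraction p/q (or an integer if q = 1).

1. F_x = 1487/145  [ED ∥ FA ∩ DA ∥ EF]
2. F_y = 1024/145  [ED ∥ FA ∩ DA ∥ EF]
   → F = (1487/145, 1024/145)

F = (1487/145, 1024/145)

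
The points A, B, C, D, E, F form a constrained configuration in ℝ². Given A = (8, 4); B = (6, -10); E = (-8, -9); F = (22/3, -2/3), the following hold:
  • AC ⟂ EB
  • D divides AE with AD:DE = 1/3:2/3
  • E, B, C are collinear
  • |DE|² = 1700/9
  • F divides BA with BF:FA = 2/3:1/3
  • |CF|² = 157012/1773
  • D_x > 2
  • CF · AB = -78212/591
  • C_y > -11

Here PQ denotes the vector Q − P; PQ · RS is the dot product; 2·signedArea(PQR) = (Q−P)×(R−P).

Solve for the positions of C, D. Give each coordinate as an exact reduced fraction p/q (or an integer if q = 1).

C = (1378/197, -1984/197)
D = (8/3, -1/3)

1. C_x = 1378/197  [E, B, C are collinear ∩ AC ⟂ EB]
2. C_y = -1984/197  [E, B, C are collinear ∩ AC ⟂ EB]
   → C = (1378/197, -1984/197)
3. D_x = 8/3  [D divides AE with AD:DE = 1/3:2/3]
4. D_y = -1/3  [D divides AE with AD:DE = 1/3:2/3]
   → D = (8/3, -1/3)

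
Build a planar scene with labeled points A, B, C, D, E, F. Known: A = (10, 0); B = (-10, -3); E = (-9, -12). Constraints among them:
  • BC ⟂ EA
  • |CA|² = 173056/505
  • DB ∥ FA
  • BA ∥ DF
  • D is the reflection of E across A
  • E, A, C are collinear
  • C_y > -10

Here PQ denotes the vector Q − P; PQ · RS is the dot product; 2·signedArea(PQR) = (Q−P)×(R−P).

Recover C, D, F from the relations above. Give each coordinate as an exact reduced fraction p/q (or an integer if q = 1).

1. C_x = -2854/505  [E, A, C are collinear ∩ BC ⟂ EA]
2. C_y = -4992/505  [E, A, C are collinear ∩ BC ⟂ EA]
   → C = (-2854/505, -4992/505)
3. D_x = 29  [D is the reflection of E across A]
4. D_y = 12  [D is the reflection of E across A]
   → D = (29, 12)
5. F_x = 49  [DB ∥ FA ∩ BA ∥ DF]
6. F_y = 15  [DB ∥ FA ∩ BA ∥ DF]
   → F = (49, 15)

C = (-2854/505, -4992/505)
D = (29, 12)
F = (49, 15)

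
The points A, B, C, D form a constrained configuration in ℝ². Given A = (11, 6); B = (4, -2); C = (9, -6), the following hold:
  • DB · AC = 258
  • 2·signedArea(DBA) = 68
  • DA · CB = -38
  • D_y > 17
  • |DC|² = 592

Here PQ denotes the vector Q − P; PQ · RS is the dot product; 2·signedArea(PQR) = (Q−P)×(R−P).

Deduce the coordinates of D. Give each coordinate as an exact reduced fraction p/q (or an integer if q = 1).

D = (13, 18)

1. D_x = 13  [DA · CB = -38 ∩ DB · AC = 258]
2. D_y = 18  [DA · CB = -38 ∩ DB · AC = 258]
   → D = (13, 18)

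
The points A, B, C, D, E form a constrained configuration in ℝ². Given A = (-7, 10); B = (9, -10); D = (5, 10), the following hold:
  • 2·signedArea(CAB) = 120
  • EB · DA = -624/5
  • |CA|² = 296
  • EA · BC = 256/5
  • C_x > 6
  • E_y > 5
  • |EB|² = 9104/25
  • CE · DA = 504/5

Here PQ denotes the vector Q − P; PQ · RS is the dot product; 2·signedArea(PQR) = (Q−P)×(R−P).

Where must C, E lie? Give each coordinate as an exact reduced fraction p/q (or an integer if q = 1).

C = (7, 0)
E = (-7/5, 6)

1. C_x = 7  [line 20·x + 16·y + -140 = 0 ∩ |CA|² = 296]
2. C_y = 0  [line 20·x + 16·y + -140 = 0 ∩ |CA|² = 296]
   → C = (7, 0)
3. E_x = -7/5  [CE · DA = 504/5 ∩ EA · BC = 256/5]
4. E_y = 6  [CE · DA = 504/5 ∩ EA · BC = 256/5]
   → E = (-7/5, 6)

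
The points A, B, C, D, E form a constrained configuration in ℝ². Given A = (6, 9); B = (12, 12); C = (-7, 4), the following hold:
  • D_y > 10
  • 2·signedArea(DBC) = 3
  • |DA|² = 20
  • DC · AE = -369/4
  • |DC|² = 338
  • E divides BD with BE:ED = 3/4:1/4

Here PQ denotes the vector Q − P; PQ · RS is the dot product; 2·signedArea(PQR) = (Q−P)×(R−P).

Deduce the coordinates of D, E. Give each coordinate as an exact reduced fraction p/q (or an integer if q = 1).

1. D_x = 10  [line 8·x + -19·y + 129 = 0 ∩ |DC|² = 338]
2. D_y = 11  [line 8·x + -19·y + 129 = 0 ∩ |DC|² = 338]
   → D = (10, 11)
3. E_x = 21/2  [E divides BD with BE:ED = 3/4:1/4]
4. E_y = 45/4  [E divides BD with BE:ED = 3/4:1/4]
   → E = (21/2, 45/4)

D = (10, 11)
E = (21/2, 45/4)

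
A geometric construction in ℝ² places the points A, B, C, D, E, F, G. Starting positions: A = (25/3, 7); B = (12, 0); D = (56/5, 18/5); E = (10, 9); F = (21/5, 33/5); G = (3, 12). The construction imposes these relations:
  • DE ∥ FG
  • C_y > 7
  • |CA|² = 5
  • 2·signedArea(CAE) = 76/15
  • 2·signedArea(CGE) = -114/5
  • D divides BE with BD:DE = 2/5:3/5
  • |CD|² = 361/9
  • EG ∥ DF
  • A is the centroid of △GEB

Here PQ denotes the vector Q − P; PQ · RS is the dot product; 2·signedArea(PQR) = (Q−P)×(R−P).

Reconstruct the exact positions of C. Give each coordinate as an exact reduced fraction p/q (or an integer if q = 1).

C = (92/15, 37/5)

1. C_x = 92/15  [2·signedArea(CAE) = 76/15 ∩ 2·signedArea(CGE) = -114/5]
2. C_y = 37/5  [2·signedArea(CAE) = 76/15 ∩ 2·signedArea(CGE) = -114/5]
   → C = (92/15, 37/5)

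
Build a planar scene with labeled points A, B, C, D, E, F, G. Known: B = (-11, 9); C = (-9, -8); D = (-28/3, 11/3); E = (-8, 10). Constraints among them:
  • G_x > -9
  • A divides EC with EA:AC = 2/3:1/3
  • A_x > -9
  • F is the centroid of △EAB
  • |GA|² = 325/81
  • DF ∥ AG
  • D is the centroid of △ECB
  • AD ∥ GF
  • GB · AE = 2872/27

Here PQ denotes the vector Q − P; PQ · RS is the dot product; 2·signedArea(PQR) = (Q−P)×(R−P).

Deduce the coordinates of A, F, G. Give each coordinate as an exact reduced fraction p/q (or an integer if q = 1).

1. A_x = -26/3  [A divides EC with EA:AC = 2/3:1/3]
2. A_y = -2  [A divides EC with EA:AC = 2/3:1/3]
   → A = (-26/3, -2)
3. F_x = -83/9  [F is the centroid of △EAB]
4. F_y = 17/3  [F is the centroid of △EAB]
   → F = (-83/9, 17/3)
5. G_x = -77/9  [AD ∥ GF ∩ DF ∥ AG]
6. G_y = 0  [AD ∥ GF ∩ DF ∥ AG]
   → G = (-77/9, 0)

A = (-26/3, -2)
F = (-83/9, 17/3)
G = (-77/9, 0)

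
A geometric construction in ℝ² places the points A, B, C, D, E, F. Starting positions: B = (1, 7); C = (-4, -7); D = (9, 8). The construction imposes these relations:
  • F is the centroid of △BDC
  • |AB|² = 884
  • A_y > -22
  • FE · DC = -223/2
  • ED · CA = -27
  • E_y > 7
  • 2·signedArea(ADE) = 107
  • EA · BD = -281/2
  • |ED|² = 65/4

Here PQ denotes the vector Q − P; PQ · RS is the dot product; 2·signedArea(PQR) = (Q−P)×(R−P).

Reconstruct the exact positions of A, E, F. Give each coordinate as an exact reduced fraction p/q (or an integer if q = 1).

1. F_x = 2  [F is the centroid of △BDC]
2. F_y = 8/3  [F is the centroid of △BDC]
   → F = (2, 8/3)
3. E_x = 5  [line -13·x + -15·y + 355/2 = 0 ∩ |ED|² = 65/4]
4. E_y = 15/2  [line -13·x + -15·y + 355/2 = 0 ∩ |ED|² = 65/4]
   → E = (5, 15/2)
5. A_x = -9  [2·signedArea(ADE) = 107 ∩ EA · BD = -281/2]
6. A_y = -21  [2·signedArea(ADE) = 107 ∩ EA · BD = -281/2]
   → A = (-9, -21)

A = (-9, -21)
E = (5, 15/2)
F = (2, 8/3)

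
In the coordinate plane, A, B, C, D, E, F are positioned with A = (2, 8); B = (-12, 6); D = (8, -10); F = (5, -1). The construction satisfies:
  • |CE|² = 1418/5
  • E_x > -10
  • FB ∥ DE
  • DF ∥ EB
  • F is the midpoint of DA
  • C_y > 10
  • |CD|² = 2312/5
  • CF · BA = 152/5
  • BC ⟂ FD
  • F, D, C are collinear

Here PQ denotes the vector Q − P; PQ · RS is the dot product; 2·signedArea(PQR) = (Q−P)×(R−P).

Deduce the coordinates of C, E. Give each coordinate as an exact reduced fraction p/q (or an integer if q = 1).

C = (6/5, 52/5)
E = (-9, -3)

1. C_x = 6/5  [F, D, C are collinear ∩ BC ⟂ FD]
2. C_y = 52/5  [F, D, C are collinear ∩ BC ⟂ FD]
   → C = (6/5, 52/5)
3. E_x = -9  [DF ∥ EB ∩ FB ∥ DE]
4. E_y = -3  [DF ∥ EB ∩ FB ∥ DE]
   → E = (-9, -3)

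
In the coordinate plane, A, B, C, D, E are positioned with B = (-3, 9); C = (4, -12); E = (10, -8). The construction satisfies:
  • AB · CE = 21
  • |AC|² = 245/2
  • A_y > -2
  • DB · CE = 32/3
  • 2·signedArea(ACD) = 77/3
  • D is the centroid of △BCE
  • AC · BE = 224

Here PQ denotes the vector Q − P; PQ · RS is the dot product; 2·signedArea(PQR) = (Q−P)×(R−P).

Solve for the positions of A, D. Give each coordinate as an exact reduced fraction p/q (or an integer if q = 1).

A = (1/2, -3/2)
D = (11/3, -11/3)

1. A_x = 1/2  [AB · CE = 21 ∩ AC · BE = 224]
2. A_y = -3/2  [AB · CE = 21 ∩ AC · BE = 224]
   → A = (1/2, -3/2)
3. D_x = 11/3  [2·signedArea(ACD) = 77/3 ∩ D is the centroid of △BCE]
4. D_y = -11/3  [2·signedArea(ACD) = 77/3 ∩ D is the centroid of △BCE]
   → D = (11/3, -11/3)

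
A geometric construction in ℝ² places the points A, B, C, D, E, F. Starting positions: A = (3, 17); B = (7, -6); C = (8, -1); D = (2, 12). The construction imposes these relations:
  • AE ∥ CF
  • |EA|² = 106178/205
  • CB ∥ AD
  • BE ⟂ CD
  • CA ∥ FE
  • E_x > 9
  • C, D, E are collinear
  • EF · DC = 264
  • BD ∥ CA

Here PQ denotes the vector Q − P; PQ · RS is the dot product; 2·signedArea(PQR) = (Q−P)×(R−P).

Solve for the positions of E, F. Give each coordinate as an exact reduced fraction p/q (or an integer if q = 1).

E = (1994/205, -972/205)
F = (3019/205, -4662/205)

1. E_x = 1994/205  [C, D, E are collinear ∩ BE ⟂ CD]
2. E_y = -972/205  [C, D, E are collinear ∩ BE ⟂ CD]
   → E = (1994/205, -972/205)
3. F_x = 3019/205  [CA ∥ FE ∩ AE ∥ CF]
4. F_y = -4662/205  [CA ∥ FE ∩ AE ∥ CF]
   → F = (3019/205, -4662/205)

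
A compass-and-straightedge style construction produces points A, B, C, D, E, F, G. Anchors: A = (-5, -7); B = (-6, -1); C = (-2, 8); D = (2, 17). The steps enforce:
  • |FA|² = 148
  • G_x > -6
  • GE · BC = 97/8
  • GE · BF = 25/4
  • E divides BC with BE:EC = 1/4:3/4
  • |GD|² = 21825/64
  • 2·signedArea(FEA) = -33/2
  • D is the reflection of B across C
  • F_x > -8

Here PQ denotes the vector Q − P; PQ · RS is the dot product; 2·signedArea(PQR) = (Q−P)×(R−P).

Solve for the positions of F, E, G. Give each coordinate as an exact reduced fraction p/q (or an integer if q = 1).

1. E_x = -5  [E divides BC with BE:EC = 1/4:3/4]
2. E_y = 5/4  [E divides BC with BE:EC = 1/4:3/4]
   → E = (-5, 5/4)
3. G_x = -11/2  [line -4·x + -9·y + -167/8 = 0 ∩ |GD|² = 21825/64]
4. G_y = 1/8  [line -4·x + -9·y + -167/8 = 0 ∩ |GD|² = 21825/64]
   → G = (-11/2, 1/8)
5. F_x = -7  [2·signedArea(FEA) = -33/2 ∩ GE · BF = 25/4]
6. F_y = 5  [2·signedArea(FEA) = -33/2 ∩ GE · BF = 25/4]
   → F = (-7, 5)

E = (-5, 5/4)
F = (-7, 5)
G = (-11/2, 1/8)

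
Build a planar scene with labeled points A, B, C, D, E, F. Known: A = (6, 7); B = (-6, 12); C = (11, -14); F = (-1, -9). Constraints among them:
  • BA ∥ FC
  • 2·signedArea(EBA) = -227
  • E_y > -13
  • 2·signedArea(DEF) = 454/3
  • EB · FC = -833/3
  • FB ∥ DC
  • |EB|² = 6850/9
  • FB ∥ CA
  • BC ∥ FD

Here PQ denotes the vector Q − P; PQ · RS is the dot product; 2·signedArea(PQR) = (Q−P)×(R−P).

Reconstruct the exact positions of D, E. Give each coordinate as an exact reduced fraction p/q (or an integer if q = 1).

1. D_x = 16  [FB ∥ DC ∩ BC ∥ FD]
2. D_y = -35  [FB ∥ DC ∩ BC ∥ FD]
   → D = (16, -35)
3. E_x = 7  [2·signedArea(EBA) = -227 ∩ EB · FC = -833/3]
4. E_y = -37/3  [2·signedArea(EBA) = -227 ∩ EB · FC = -833/3]
   → E = (7, -37/3)

D = (16, -35)
E = (7, -37/3)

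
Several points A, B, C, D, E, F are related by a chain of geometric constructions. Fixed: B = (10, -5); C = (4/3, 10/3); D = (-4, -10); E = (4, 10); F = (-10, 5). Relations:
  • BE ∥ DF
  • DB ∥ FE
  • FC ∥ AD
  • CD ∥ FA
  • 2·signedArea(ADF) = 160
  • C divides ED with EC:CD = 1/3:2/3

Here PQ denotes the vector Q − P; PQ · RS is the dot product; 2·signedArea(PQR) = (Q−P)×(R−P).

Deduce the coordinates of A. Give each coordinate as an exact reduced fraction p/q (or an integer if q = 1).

A = (-46/3, -25/3)

1. A_x = -46/3  [FC ∥ AD ∩ CD ∥ FA]
2. A_y = -25/3  [FC ∥ AD ∩ CD ∥ FA]
   → A = (-46/3, -25/3)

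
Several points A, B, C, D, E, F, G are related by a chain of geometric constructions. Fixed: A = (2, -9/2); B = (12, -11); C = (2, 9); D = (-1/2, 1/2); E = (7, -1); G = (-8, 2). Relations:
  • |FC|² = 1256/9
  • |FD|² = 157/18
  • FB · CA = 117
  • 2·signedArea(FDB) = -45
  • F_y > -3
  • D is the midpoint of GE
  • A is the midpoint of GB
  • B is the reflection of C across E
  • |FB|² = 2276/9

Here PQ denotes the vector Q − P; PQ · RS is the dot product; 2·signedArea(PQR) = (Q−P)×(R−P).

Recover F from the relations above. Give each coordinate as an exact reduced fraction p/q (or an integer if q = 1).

F = (-4/3, -7/3)

1. F_x = -4/3  [2·signedArea(FDB) = -45 ∩ FB · CA = 117]
2. F_y = -7/3  [2·signedArea(FDB) = -45 ∩ FB · CA = 117]
   → F = (-4/3, -7/3)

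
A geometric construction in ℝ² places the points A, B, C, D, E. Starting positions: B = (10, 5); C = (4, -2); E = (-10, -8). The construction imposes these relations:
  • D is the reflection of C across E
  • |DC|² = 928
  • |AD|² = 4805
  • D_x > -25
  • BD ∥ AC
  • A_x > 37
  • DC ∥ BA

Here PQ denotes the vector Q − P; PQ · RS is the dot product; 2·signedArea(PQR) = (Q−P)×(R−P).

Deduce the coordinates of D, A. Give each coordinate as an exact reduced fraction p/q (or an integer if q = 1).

1. D_x = -24  [D is the reflection of C across E]
2. D_y = -14  [D is the reflection of C across E]
   → D = (-24, -14)
3. A_x = 38  [BD ∥ AC ∩ DC ∥ BA]
4. A_y = 17  [BD ∥ AC ∩ DC ∥ BA]
   → A = (38, 17)

A = (38, 17)
D = (-24, -14)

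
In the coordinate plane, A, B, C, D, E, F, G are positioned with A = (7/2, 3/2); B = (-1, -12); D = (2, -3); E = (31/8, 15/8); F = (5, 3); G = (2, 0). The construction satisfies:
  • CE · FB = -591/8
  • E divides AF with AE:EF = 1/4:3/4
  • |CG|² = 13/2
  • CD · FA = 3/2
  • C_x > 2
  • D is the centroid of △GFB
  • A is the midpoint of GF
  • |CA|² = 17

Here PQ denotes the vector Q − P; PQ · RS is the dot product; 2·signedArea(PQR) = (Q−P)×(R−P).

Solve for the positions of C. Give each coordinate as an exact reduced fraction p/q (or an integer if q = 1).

1. C_x = 5/2  [CD · FA = 3/2 ∩ CE · FB = -591/8]
2. C_y = -5/2  [CD · FA = 3/2 ∩ CE · FB = -591/8]
   → C = (5/2, -5/2)

C = (5/2, -5/2)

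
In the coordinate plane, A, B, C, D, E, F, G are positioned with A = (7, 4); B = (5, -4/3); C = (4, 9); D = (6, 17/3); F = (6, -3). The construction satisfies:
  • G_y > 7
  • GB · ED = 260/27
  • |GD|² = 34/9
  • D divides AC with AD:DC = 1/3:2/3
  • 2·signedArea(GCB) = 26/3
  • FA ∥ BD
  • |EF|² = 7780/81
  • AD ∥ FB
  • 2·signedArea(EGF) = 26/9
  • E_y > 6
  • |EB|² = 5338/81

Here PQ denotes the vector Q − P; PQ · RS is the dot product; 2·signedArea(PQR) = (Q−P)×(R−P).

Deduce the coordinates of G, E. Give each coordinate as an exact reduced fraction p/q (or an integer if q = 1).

E = (16/3, 61/9)
G = (5, 22/3)

1. G_x = 5  [line 31/3·x + 1·y + -59 = 0 ∩ |GD|² = 34/9]
2. G_y = 22/3  [line 31/3·x + 1·y + -59 = 0 ∩ |GD|² = 34/9]
   → G = (5, 22/3)
3. E_x = 16/3  [2·signedArea(EGF) = 26/9 ∩ GB · ED = 260/27]
4. E_y = 61/9  [2·signedArea(EGF) = 26/9 ∩ GB · ED = 260/27]
   → E = (16/3, 61/9)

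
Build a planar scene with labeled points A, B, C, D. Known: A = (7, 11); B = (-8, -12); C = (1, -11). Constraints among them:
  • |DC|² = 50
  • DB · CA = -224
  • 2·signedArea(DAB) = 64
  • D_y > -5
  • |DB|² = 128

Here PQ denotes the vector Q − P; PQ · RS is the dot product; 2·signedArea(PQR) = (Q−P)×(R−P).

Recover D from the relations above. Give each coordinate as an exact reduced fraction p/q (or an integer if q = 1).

1. D_x = 0  [DB · CA = -224 ∩ 2·signedArea(DAB) = 64]
2. D_y = -4  [DB · CA = -224 ∩ 2·signedArea(DAB) = 64]
   → D = (0, -4)

D = (0, -4)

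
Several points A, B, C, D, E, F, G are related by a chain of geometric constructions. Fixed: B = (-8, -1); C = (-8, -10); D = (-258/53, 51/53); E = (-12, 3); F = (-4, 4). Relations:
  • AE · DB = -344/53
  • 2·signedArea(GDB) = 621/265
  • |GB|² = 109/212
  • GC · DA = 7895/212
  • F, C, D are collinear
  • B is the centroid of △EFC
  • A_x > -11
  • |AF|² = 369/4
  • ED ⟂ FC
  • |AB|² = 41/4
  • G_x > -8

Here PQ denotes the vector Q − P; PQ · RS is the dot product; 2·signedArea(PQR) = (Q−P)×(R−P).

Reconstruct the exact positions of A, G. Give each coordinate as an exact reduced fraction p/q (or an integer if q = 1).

1. A_x = -10  [line 166/53·x + 104/53·y + 2024/53 = 0 ∩ |AF|² = 369/4]
2. A_y = -7/2  [line 166/53·x + 104/53·y + 2024/53 = 0 ∩ |AF|² = 369/4]
   → A = (-10, -7/2)
3. G_x = -2106/265  [2·signedArea(GDB) = 621/265 ∩ GC · DA = 7895/212]
4. G_y = -909/530  [2·signedArea(GDB) = 621/265 ∩ GC · DA = 7895/212]
   → G = (-2106/265, -909/530)

A = (-10, -7/2)
G = (-2106/265, -909/530)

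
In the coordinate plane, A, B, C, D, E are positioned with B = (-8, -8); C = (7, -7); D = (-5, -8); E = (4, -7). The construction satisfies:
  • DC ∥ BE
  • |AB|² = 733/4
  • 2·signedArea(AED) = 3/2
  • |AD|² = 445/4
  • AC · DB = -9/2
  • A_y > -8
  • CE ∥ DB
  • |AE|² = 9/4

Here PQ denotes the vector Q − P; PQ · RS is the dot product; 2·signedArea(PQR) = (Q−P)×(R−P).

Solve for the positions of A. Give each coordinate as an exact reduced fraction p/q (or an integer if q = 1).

A = (11/2, -7)

1. A_x = 11/2  [AC · DB = -9/2 ∩ 2·signedArea(AED) = 3/2]
2. A_y = -7  [AC · DB = -9/2 ∩ 2·signedArea(AED) = 3/2]
   → A = (11/2, -7)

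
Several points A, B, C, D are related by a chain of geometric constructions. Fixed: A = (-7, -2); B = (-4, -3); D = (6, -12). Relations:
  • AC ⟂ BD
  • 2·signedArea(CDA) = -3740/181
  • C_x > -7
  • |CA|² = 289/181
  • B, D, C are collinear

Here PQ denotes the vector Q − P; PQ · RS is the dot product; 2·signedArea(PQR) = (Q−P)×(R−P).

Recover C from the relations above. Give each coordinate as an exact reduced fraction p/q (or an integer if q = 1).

C = (-1114/181, -192/181)

1. C_x = -1114/181  [B, D, C are collinear ∩ AC ⟂ BD]
2. C_y = -192/181  [B, D, C are collinear ∩ AC ⟂ BD]
   → C = (-1114/181, -192/181)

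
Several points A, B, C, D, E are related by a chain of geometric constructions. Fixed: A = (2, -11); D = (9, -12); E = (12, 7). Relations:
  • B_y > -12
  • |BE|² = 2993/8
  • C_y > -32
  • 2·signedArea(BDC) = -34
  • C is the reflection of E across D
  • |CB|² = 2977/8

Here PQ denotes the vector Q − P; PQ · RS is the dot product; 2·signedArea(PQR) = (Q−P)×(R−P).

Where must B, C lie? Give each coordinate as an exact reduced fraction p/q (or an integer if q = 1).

B = (29/4, -47/4)
C = (6, -31)

1. C_x = 6  [C is the reflection of E across D]
2. C_y = -31  [C is the reflection of E across D]
   → C = (6, -31)
3. B_x = 29/4  [line 19·x + -3·y + -173 = 0 ∩ |CB|² = 2977/8]
4. B_y = -47/4  [line 19·x + -3·y + -173 = 0 ∩ |CB|² = 2977/8]
   → B = (29/4, -47/4)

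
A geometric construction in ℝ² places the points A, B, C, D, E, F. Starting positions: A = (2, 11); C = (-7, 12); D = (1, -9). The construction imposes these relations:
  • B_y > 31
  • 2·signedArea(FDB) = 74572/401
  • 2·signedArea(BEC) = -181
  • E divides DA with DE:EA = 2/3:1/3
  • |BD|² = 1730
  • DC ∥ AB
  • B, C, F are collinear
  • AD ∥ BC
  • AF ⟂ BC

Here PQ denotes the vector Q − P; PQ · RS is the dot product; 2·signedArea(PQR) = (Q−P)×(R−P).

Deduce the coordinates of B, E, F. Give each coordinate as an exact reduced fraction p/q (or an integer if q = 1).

1. B_x = -6  [AD ∥ BC ∩ DC ∥ AB]
2. B_y = 32  [AD ∥ BC ∩ DC ∥ AB]
   → B = (-6, 32)
3. E_x = 5/3  [E divides DA with DE:EA = 2/3:1/3]
4. E_y = 13/3  [E divides DA with DE:EA = 2/3:1/3]
   → E = (5/3, 13/3)
5. F_x = -2818/401  [B, C, F are collinear ∩ AF ⟂ BC]
6. F_y = 4592/401  [B, C, F are collinear ∩ AF ⟂ BC]
   → F = (-2818/401, 4592/401)

B = (-6, 32)
E = (5/3, 13/3)
F = (-2818/401, 4592/401)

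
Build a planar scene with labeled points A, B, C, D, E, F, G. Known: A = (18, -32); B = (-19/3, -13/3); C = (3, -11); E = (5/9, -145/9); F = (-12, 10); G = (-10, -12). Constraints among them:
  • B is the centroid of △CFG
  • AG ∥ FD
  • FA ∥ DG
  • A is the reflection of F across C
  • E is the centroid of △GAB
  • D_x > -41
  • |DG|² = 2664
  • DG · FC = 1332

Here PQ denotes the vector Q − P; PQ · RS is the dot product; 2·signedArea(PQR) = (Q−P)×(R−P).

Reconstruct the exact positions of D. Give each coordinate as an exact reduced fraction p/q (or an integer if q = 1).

1. D_x = -40  [FA ∥ DG ∩ AG ∥ FD]
2. D_y = 30  [FA ∥ DG ∩ AG ∥ FD]
   → D = (-40, 30)

D = (-40, 30)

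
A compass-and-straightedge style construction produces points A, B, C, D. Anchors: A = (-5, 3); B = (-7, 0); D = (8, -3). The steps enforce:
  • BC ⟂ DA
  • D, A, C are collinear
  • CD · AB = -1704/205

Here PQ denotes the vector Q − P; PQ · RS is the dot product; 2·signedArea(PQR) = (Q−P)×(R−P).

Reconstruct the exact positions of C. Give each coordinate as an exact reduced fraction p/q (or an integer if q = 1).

C = (-1129/205, 663/205)

1. C_x = -1129/205  [D, A, C are collinear ∩ BC ⟂ DA]
2. C_y = 663/205  [D, A, C are collinear ∩ BC ⟂ DA]
   → C = (-1129/205, 663/205)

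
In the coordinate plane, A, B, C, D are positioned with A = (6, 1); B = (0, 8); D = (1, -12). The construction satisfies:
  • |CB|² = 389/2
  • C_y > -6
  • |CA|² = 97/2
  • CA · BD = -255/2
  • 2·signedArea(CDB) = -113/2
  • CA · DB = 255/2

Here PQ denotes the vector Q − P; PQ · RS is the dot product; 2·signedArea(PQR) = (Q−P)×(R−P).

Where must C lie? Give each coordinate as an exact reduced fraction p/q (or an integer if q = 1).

C = (7/2, -11/2)

1. C_x = 7/2  [CA · BD = -255/2 ∩ 2·signedArea(CDB) = -113/2]
2. C_y = -11/2  [CA · BD = -255/2 ∩ 2·signedArea(CDB) = -113/2]
   → C = (7/2, -11/2)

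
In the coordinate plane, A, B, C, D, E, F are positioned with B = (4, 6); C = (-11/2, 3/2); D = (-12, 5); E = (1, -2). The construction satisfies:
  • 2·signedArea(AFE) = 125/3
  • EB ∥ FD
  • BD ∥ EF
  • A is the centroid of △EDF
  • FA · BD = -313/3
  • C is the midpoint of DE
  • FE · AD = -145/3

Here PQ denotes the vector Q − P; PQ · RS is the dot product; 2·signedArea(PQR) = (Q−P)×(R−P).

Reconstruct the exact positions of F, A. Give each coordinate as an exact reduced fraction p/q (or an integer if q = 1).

1. F_x = -15  [EB ∥ FD ∩ BD ∥ EF]
2. F_y = -3  [EB ∥ FD ∩ BD ∥ EF]
   → F = (-15, -3)
3. A_x = -26/3  [A is the centroid of △EDF]
4. A_y = 0  [A is the centroid of △EDF]
   → A = (-26/3, 0)

A = (-26/3, 0)
F = (-15, -3)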